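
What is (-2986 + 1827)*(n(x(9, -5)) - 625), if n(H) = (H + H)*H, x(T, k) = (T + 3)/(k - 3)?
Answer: 1438319/2 ≈ 7.1916e+5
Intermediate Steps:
x(T, k) = (3 + T)/(-3 + k)
n(H) = 2*H² (n(H) = (2*H)*H = 2*H²)
(-2986 + 1827)*(n(x(9, -5)) - 625) = (-2986 + 1827)*(2*((3 + 9)/(-3 - 5))² - 625) = -1159*(2*(12/(-8))² - 625) = -1159*(2*(-⅛*12)² - 625) = -1159*(2*(-3/2)² - 625) = -1159*(2*(9/4) - 625) = -1159*(9/2 - 625) = -1159*(-1241/2) = 1438319/2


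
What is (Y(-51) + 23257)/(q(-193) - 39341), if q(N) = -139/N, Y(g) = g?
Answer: -2239379/3796337 ≈ -0.58988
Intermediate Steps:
(Y(-51) + 23257)/(q(-193) - 39341) = (-51 + 23257)/(-139/(-193) - 39341) = 23206/(-139*(-1/193) - 39341) = 23206/(139/193 - 39341) = 23206/(-7592674/193) = 23206*(-193/7592674) = -2239379/3796337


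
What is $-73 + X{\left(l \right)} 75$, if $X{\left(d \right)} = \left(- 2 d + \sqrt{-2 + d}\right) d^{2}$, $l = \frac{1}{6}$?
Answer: $- \frac{2653}{36} + \frac{25 i \sqrt{66}}{72} \approx -73.694 + 2.8208 i$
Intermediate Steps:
$l = \frac{1}{6} \approx 0.16667$
$X{\left(d \right)} = d^{2} \left(\sqrt{-2 + d} - 2 d\right)$ ($X{\left(d \right)} = \left(\sqrt{-2 + d} - 2 d\right) d^{2} = d^{2} \left(\sqrt{-2 + d} - 2 d\right)$)
$-73 + X{\left(l \right)} 75 = -73 + \frac{\sqrt{-2 + \frac{1}{6}} - \frac{1}{3}}{36} \cdot 75 = -73 + \frac{\sqrt{- \frac{11}{6}} - \frac{1}{3}}{36} \cdot 75 = -73 + \frac{\frac{i \sqrt{66}}{6} - \frac{1}{3}}{36} \cdot 75 = -73 + \frac{- \frac{1}{3} + \frac{i \sqrt{66}}{6}}{36} \cdot 75 = -73 + \left(- \frac{1}{108} + \frac{i \sqrt{66}}{216}\right) 75 = -73 - \left(\frac{25}{36} - \frac{25 i \sqrt{66}}{72}\right) = - \frac{2653}{36} + \frac{25 i \sqrt{66}}{72}$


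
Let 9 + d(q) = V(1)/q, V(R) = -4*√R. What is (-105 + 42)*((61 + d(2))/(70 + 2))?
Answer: -175/4 ≈ -43.750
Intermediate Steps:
d(q) = -9 - 4/q (d(q) = -9 + (-4*√1)/q = -9 + (-4*1)/q = -9 - 4/q)
(-105 + 42)*((61 + d(2))/(70 + 2)) = (-105 + 42)*((61 + (-9 - 4/2))/(70 + 2)) = -63*(61 + (-9 - 4*½))/72 = -63*(61 + (-9 - 2))/72 = -63*(61 - 11)/72 = -3150/72 = -63*25/36 = -175/4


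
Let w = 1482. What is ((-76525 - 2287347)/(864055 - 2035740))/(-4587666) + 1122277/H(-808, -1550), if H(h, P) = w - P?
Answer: 3016287459663233633/8148953946810360 ≈ 370.14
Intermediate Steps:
H(h, P) = 1482 - P
((-76525 - 2287347)/(864055 - 2035740))/(-4587666) + 1122277/H(-808, -1550) = ((-76525 - 2287347)/(864055 - 2035740))/(-4587666) + 1122277/(1482 - 1*(-1550)) = -2363872/(-1171685)*(-1/4587666) + 1122277/(1482 + 1550) = -2363872*(-1/1171685)*(-1/4587666) + 1122277/3032 = (2363872/1171685)*(-1/4587666) + 1122277*(1/3032) = -1181936/2687649718605 + 1122277/3032 = 3016287459663233633/8148953946810360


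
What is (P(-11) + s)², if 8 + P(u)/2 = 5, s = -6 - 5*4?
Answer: 1024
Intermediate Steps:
s = -26 (s = -6 - 20 = -26)
P(u) = -6 (P(u) = -16 + 2*5 = -16 + 10 = -6)
(P(-11) + s)² = (-6 - 26)² = (-32)² = 1024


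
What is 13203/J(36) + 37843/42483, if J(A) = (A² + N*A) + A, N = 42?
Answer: 74280949/13424628 ≈ 5.5332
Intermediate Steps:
J(A) = A² + 43*A (J(A) = (A² + 42*A) + A = A² + 43*A)
13203/J(36) + 37843/42483 = 13203/((36*(43 + 36))) + 37843/42483 = 13203/((36*79)) + 37843*(1/42483) = 13203/2844 + 37843/42483 = 13203*(1/2844) + 37843/42483 = 1467/316 + 37843/42483 = 74280949/13424628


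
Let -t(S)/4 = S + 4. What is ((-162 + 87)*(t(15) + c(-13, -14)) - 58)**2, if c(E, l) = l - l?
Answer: 31832164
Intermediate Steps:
t(S) = -16 - 4*S (t(S) = -4*(S + 4) = -4*(4 + S) = -16 - 4*S)
c(E, l) = 0
((-162 + 87)*(t(15) + c(-13, -14)) - 58)**2 = ((-162 + 87)*((-16 - 4*15) + 0) - 58)**2 = (-75*((-16 - 60) + 0) - 58)**2 = (-75*(-76 + 0) - 58)**2 = (-75*(-76) - 58)**2 = (5700 - 58)**2 = 5642**2 = 31832164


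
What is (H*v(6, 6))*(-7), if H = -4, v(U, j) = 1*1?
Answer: 28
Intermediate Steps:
v(U, j) = 1
(H*v(6, 6))*(-7) = -4*1*(-7) = -4*(-7) = 28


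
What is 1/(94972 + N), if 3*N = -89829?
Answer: 1/65029 ≈ 1.5378e-5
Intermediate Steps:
N = -29943 (N = (1/3)*(-89829) = -29943)
1/(94972 + N) = 1/(94972 - 29943) = 1/65029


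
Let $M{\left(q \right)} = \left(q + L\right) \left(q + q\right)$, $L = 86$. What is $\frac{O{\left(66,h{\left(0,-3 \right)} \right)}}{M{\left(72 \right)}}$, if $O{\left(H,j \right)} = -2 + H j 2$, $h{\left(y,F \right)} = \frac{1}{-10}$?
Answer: $- \frac{19}{28440} \approx -0.00066807$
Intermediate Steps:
$h{\left(y,F \right)} = - \frac{1}{10}$
$M{\left(q \right)} = 2 q \left(86 + q\right)$ ($M{\left(q \right)} = \left(q + 86\right) \left(q + q\right) = \left(86 + q\right) 2 q = 2 q \left(86 + q\right)$)
$O{\left(H,j \right)} = -2 + 2 H j$
$\frac{O{\left(66,h{\left(0,-3 \right)} \right)}}{M{\left(72 \right)}} = \frac{-2 + 2 \cdot 66 \left(- \frac{1}{10}\right)}{2 \cdot 72 \left(86 + 72\right)} = \frac{-2 - \frac{66}{5}}{2 \cdot 72 \cdot 158} = - \frac{76}{5 \cdot 22752} = \left(- \frac{76}{5}\right) \frac{1}{22752} = - \frac{19}{28440}$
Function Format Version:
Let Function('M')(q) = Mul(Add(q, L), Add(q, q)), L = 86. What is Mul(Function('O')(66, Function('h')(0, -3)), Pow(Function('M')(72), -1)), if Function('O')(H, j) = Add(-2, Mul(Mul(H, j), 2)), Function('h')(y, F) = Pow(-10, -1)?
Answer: Rational(-19, 28440) ≈ -0.00066807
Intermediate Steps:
Function('h')(y, F) = Rational(-1, 10)
Function('M')(q) = Mul(2, q, Add(86, q)) (Function('M')(q) = Mul(Add(q, 86), Add(q, q)) = Mul(Add(86, q), Mul(2, q)) = Mul(2, q, Add(86, q)))
Function('O')(H, j) = Add(-2, Mul(2, H, j))
Mul(Function('O')(66, Function('h')(0, -3)), Pow(Function('M')(72), -1)) = Mul(Add(-2, Mul(2, 66, Rational(-1, 10))), Pow(Mul(2, 72, Add(86, 72)), -1)) = Mul(Add(-2, Rational(-66, 5)), Pow(Mul(2, 72, 158), -1)) = Mul(Rational(-76, 5), Pow(22752, -1)) = Mul(Rational(-76, 5), Rational(1, 22752)) = Rational(-19, 28440)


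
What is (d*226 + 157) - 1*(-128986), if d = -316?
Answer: 57727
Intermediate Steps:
(d*226 + 157) - 1*(-128986) = (-316*226 + 157) - 1*(-128986) = (-71416 + 157) + 128986 = -71259 + 128986 = 57727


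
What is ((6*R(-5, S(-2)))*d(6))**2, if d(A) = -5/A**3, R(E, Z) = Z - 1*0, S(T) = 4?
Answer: 25/81 ≈ 0.30864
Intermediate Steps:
R(E, Z) = Z (R(E, Z) = Z + 0 = Z)
d(A) = -5/A**3
((6*R(-5, S(-2)))*d(6))**2 = ((6*4)*(-5/6**3))**2 = (24*(-5*1/216))**2 = (24*(-5/216))**2 = (-5/9)**2 = 25/81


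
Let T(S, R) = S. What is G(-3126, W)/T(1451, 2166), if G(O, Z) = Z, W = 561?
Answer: 561/1451 ≈ 0.38663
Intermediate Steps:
G(-3126, W)/T(1451, 2166) = 561/1451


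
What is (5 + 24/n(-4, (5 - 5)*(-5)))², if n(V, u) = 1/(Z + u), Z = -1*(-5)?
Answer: 15625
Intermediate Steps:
Z = 5
n(V, u) = 1/(5 + u)
(5 + 24/n(-4, (5 - 5)*(-5)))² = (5 + 24/(1/(5 + (5 - 5)*(-5))))² = (5 + 24/(1/(5 + 0*(-5))))² = (5 + 24/(1/(5 + 0)))² = (5 + 24/(1/5))² = (5 + 24/(⅕))² = (5 + 24*5)² = (5 + 120)² = 125² = 15625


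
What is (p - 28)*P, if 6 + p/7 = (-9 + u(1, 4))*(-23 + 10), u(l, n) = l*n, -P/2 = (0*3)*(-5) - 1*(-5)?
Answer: -3850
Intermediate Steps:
P = -10 (P = -2*((0*3)*(-5) - 1*(-5)) = -2*(0*(-5) + 5) = -2*(0 + 5) = -2*5 = -10)
p = 413 (p = -42 + 7*((-9 + 1*4)*(-23 + 10)) = -42 + 7*((-9 + 4)*(-13)) = -42 + 7*(-5*(-13)) = -42 + 7*65 = -42 + 455 = 413)
(p - 28)*P = (413 - 28)*(-10) = 385*(-10) = -3850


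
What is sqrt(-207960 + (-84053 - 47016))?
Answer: I*sqrt(339029) ≈ 582.26*I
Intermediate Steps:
sqrt(-207960 + (-84053 - 47016)) = sqrt(-207960 - 131069) = sqrt(-339029) = I*sqrt(339029)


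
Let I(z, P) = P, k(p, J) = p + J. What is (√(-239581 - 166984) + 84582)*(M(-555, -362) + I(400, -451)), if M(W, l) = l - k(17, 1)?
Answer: -70287642 - 831*I*√406565 ≈ -7.0288e+7 - 5.2987e+5*I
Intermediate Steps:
k(p, J) = J + p
M(W, l) = -18 + l (M(W, l) = l - (1 + 17) = l - 1*18 = l - 18 = -18 + l)
(√(-239581 - 166984) + 84582)*(M(-555, -362) + I(400, -451)) = (√(-239581 - 166984) + 84582)*((-18 - 362) - 451) = (√(-406565) + 84582)*(-380 - 451) = (I*√406565 + 84582)*(-831) = (84582 + I*√406565)*(-831) = -70287642 - 831*I*√406565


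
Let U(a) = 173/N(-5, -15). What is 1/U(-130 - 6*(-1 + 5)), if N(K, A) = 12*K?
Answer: -60/173 ≈ -0.34682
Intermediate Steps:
U(a) = -173/60 (U(a) = 173/((12*(-5))) = 173/(-60) = 173*(-1/60) = -173/60)
1/U(-130 - 6*(-1 + 5)) = 1/(-173/60) = -60/173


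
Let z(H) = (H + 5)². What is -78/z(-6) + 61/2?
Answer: -95/2 ≈ -47.500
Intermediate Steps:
z(H) = (5 + H)²
-78/z(-6) + 61/2 = -78/(5 - 6)² + 61/2 = -78/((-1)²) + 61*(½) = -78/1 + 61/2 = -78*1 + 61/2 = -78 + 61/2 = -95/2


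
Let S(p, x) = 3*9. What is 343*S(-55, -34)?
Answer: 9261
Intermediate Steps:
S(p, x) = 27
343*S(-55, -34) = 343*27 = 9261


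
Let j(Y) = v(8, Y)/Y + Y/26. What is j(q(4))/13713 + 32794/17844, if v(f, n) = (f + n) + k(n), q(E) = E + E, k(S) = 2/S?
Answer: 742437607/403940576 ≈ 1.8380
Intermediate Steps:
q(E) = 2*E
v(f, n) = f + n + 2/n (v(f, n) = (f + n) + 2/n = f + n + 2/n)
j(Y) = Y/26 + (8 + Y + 2/Y)/Y (j(Y) = (8 + Y + 2/Y)/Y + Y/26 = Y/26 + (8 + Y + 2/Y)/Y)
j(q(4))/13713 + 32794/17844 = (1 + 2/(2*4)**2 + 8/((2*4)) + (2*4)/26)/13713 + 32794/17844 = (1 + 2/8**2 + 8/8 + (1/26)*8)*(1/13713) + 32794*(1/17844) = (1 + 2*(1/64) + 8*(1/8) + 4/13)*(1/13713) + 16397/8922 = (1 + 1/32 + 1 + 4/13)*(1/13713) + 16397/8922 = (973/416)*(1/13713) + 16397/8922 = 139/814944 + 16397/8922 = 742437607/403940576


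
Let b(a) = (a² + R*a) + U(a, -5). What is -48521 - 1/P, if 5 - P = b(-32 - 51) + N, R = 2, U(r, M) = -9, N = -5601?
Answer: -53761267/1108 ≈ -48521.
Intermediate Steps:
b(a) = -9 + a² + 2*a (b(a) = (a² + 2*a) - 9 = -9 + a² + 2*a)
P = -1108 (P = 5 - ((-9 + (-32 - 51)² + 2*(-32 - 51)) - 5601) = 5 - ((-9 + (-83)² + 2*(-83)) - 5601) = 5 - ((-9 + 6889 - 166) - 5601) = 5 - (6714 - 5601) = 5 - 1*1113 = 5 - 1113 = -1108)
-48521 - 1/P = -48521 - 1/(-1108) = -48521 - 1*(-1/1108) = -48521 + 1/1108 = -53761267/1108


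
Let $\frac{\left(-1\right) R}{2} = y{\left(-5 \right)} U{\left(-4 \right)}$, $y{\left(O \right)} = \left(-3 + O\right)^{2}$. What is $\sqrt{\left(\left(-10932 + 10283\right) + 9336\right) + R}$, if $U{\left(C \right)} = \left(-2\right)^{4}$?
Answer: $\sqrt{6639} \approx 81.48$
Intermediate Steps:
$U{\left(C \right)} = 16$
$R = -2048$ ($R = - 2 \left(-3 - 5\right)^{2} \cdot 16 = - 2 \left(-8\right)^{2} \cdot 16 = - 2 \cdot 64 \cdot 16 = \left(-2\right) 1024 = -2048$)
$\sqrt{\left(\left(-10932 + 10283\right) + 9336\right) + R} = \sqrt{\left(\left(-10932 + 10283\right) + 9336\right) - 2048} = \sqrt{\left(-649 + 9336\right) - 2048} = \sqrt{8687 - 2048} = \sqrt{6639}$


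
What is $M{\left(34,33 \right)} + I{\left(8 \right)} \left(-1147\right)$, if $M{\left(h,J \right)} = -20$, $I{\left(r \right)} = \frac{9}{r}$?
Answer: $- \frac{10483}{8} \approx -1310.4$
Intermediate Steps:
$M{\left(34,33 \right)} + I{\left(8 \right)} \left(-1147\right) = -20 + \frac{9}{8} \left(-1147\right) = -20 - \frac{10323}{8} = - \frac{10483}{8}$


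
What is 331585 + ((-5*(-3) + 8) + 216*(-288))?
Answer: 269400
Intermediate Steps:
331585 + ((-5*(-3) + 8) + 216*(-288)) = 331585 + ((15 + 8) - 62208) = 331585 + (23 - 62208) = 331585 - 62185 = 269400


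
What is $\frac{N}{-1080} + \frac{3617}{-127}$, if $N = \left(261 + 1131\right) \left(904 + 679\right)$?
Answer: $- \frac{11823143}{5715} \approx -2068.8$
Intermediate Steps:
$N = 2203536$ ($N = 1392 \cdot 1583 = 2203536$)
$\frac{N}{-1080} + \frac{3617}{-127} = \frac{2203536}{-1080} + \frac{3617}{-127} = 2203536 \left(- \frac{1}{1080}\right) + 3617 \left(- \frac{1}{127}\right) = - \frac{91814}{45} - \frac{3617}{127} = - \frac{11823143}{5715}$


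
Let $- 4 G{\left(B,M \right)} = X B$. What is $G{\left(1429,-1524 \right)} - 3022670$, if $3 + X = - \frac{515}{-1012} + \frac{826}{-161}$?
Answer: $- \frac{12224746283}{4048} \approx -3.0199 \cdot 10^{6}$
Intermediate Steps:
$X = - \frac{7713}{1012}$ ($X = -3 + \left(- \frac{515}{-1012} + \frac{826}{-161}\right) = -3 + \left(\left(-515\right) \left(- \frac{1}{1012}\right) + 826 \left(- \frac{1}{161}\right)\right) = -3 + \left(\frac{515}{1012} - \frac{118}{23}\right) = -3 - \frac{4677}{1012} = - \frac{7713}{1012} \approx -7.6215$)
$G{\left(B,M \right)} = \frac{7713 B}{4048}$ ($G{\left(B,M \right)} = - \frac{\left(- \frac{7713}{1012}\right) B}{4} = \frac{7713 B}{4048}$)
$G{\left(1429,-1524 \right)} - 3022670 = \frac{7713}{4048} \cdot 1429 - 3022670 = \frac{11021877}{4048} - 3022670 = - \frac{12224746283}{4048}$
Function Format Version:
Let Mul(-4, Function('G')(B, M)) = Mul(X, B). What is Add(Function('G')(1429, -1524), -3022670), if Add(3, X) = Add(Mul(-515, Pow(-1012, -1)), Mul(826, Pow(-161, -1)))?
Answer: Rational(-12224746283, 4048) ≈ -3.0199e+6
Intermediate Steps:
X = Rational(-7713, 1012) (X = Add(-3, Add(Mul(-515, Pow(-1012, -1)), Mul(826, Pow(-161, -1)))) = Add(-3, Add(Mul(-515, Rational(-1, 1012)), Mul(826, Rational(-1, 161)))) = Add(-3, Add(Rational(515, 1012), Rational(-118, 23))) = Add(-3, Rational(-4677, 1012)) = Rational(-7713, 1012) ≈ -7.6215)
Function('G')(B, M) = Mul(Rational(7713, 4048), B) (Function('G')(B, M) = Mul(Rational(-1, 4), Mul(Rational(-7713, 1012), B)) = Mul(Rational(7713, 4048), B))
Add(Function('G')(1429, -1524), -3022670) = Add(Mul(Rational(7713, 4048), 1429), -3022670) = Add(Rational(11021877, 4048), -3022670) = Rational(-12224746283, 4048)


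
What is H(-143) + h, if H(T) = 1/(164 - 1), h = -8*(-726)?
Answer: 946705/163 ≈ 5808.0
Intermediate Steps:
h = 5808
H(T) = 1/163
H(-143) + h = 1/163 + 5808 = 946705/163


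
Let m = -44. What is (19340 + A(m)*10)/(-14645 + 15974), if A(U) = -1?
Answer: 19330/1329 ≈ 14.545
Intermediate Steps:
(19340 + A(m)*10)/(-14645 + 15974) = (19340 - 1*10)/(-14645 + 15974) = (19340 - 10)/1329 = 19330*(1/1329) = 19330/1329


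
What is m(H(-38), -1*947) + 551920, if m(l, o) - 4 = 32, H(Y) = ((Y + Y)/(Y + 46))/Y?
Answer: 551956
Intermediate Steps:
H(Y) = 2/(46 + Y) (H(Y) = ((2*Y)/(46 + Y))/Y = (2*Y/(46 + Y))/Y = 2/(46 + Y))
m(l, o) = 36 (m(l, o) = 4 + 32 = 36)
m(H(-38), -1*947) + 551920 = 36 + 551920 = 551956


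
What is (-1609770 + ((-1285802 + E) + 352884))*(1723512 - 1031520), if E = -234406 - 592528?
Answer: -2331751467024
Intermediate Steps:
E = -826934
(-1609770 + ((-1285802 + E) + 352884))*(1723512 - 1031520) = (-1609770 + ((-1285802 - 826934) + 352884))*(1723512 - 1031520) = (-1609770 + (-2112736 + 352884))*691992 = (-1609770 - 1759852)*691992 = -3369622*691992 = -2331751467024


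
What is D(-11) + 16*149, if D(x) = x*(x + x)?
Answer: 2626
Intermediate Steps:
D(x) = 2*x² (D(x) = x*(2*x) = 2*x²)
D(-11) + 16*149 = 2*(-11)² + 16*149 = 2*121 + 2384 = 242 + 2384 = 2626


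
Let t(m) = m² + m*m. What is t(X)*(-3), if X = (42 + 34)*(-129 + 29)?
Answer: -346560000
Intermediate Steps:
X = -7600 (X = 76*(-100) = -7600)
t(m) = 2*m² (t(m) = m² + m² = 2*m²)
t(X)*(-3) = (2*(-7600)²)*(-3) = (2*57760000)*(-3) = 115520000*(-3) = -346560000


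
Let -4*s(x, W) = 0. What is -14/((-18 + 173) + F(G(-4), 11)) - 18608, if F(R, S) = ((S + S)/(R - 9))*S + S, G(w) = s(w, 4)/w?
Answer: -11648671/626 ≈ -18608.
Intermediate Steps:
s(x, W) = 0 (s(x, W) = -¼*0 = 0)
G(w) = 0 (G(w) = 0/w = 0)
F(R, S) = S + 2*S²/(-9 + R) (F(R, S) = ((2*S)/(-9 + R))*S + S = (2*S/(-9 + R))*S + S = 2*S²/(-9 + R) + S = S + 2*S²/(-9 + R))
-14/((-18 + 173) + F(G(-4), 11)) - 18608 = -14/((-18 + 173) + 11*(-9 + 0 + 2*11)/(-9 + 0)) - 18608 = -14/(155 + 11*(-9 + 0 + 22)/(-9)) - 18608 = -14/(155 + 11*(-⅑)*13) - 18608 = -14/(155 - 143/9) - 18608 = -14/1252/9 - 18608 = -14*9/1252 - 18608 = -63/626 - 18608 = -11648671/626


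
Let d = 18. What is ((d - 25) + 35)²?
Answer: 784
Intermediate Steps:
((d - 25) + 35)² = ((18 - 25) + 35)² = (-7 + 35)² = 28² = 784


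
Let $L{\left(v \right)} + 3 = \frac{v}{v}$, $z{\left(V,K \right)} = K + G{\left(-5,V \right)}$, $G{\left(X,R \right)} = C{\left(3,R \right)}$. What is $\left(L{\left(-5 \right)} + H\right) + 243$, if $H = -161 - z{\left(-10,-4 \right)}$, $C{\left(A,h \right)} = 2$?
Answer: $82$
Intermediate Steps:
$G{\left(X,R \right)} = 2$
$z{\left(V,K \right)} = 2 + K$ ($z{\left(V,K \right)} = K + 2 = 2 + K$)
$L{\left(v \right)} = -2$ ($L{\left(v \right)} = -3 + \frac{v}{v} = -3 + 1 = -2$)
$H = -159$ ($H = -161 - \left(2 - 4\right) = -161 - -2 = -161 + 2 = -159$)
$\left(L{\left(-5 \right)} + H\right) + 243 = \left(-2 - 159\right) + 243 = -161 + 243 = 82$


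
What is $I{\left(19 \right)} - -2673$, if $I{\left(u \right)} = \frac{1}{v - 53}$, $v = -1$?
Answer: $\frac{144341}{54} \approx 2673.0$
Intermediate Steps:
$I{\left(u \right)} = - \frac{1}{54}$ ($I{\left(u \right)} = \frac{1}{-1 - 53} = \frac{1}{-54} = - \frac{1}{54}$)
$I{\left(19 \right)} - -2673 = - \frac{1}{54} - -2673 = - \frac{1}{54} + 2673 = \frac{144341}{54}$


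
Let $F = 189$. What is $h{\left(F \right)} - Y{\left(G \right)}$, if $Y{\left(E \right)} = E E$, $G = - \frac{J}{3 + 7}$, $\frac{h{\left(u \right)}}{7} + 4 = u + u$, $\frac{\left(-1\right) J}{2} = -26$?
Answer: $\frac{64774}{25} \approx 2591.0$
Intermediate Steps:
$J = 52$ ($J = \left(-2\right) \left(-26\right) = 52$)
$h{\left(u \right)} = -28 + 14 u$ ($h{\left(u \right)} = -28 + 7 \left(u + u\right) = -28 + 7 \cdot 2 u = -28 + 14 u$)
$G = - \frac{26}{5}$ ($G = - \frac{52}{3 + 7} = - \frac{52}{10} = \left(-1\right) \frac{26}{5} = - \frac{26}{5} \approx -5.2$)
$Y{\left(E \right)} = E^{2}$
$h{\left(F \right)} - Y{\left(G \right)} = \left(-28 + 14 \cdot 189\right) - \left(- \frac{26}{5}\right)^{2} = \left(-28 + 2646\right) - \frac{676}{25} = 2618 - \frac{676}{25} = \frac{64774}{25}$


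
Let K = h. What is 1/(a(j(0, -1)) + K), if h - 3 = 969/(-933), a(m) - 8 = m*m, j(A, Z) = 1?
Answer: 311/3409 ≈ 0.091229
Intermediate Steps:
a(m) = 8 + m² (a(m) = 8 + m*m = 8 + m²)
h = 610/311 (h = 3 + 969/(-933) = 3 + 969*(-1/933) = 3 - 323/311 = 610/311 ≈ 1.9614)
K = 610/311 ≈ 1.9614
1/(a(j(0, -1)) + K) = 1/((8 + 1²) + 610/311) = 1/((8 + 1) + 610/311) = 1/(9 + 610/311) = 1/(3409/311) = 311/3409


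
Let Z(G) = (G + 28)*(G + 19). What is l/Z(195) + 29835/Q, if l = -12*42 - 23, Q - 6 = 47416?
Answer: 349698619/565768171 ≈ 0.61810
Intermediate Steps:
Q = 47422 (Q = 6 + 47416 = 47422)
l = -527 (l = -504 - 23 = -527)
Z(G) = (19 + G)*(28 + G) (Z(G) = (28 + G)*(19 + G) = (19 + G)*(28 + G))
l/Z(195) + 29835/Q = -527/(532 + 195**2 + 47*195) + 29835/47422 = -527/(532 + 38025 + 9165) + 29835*(1/47422) = -527/47722 + 29835/47422 = 349698619/565768171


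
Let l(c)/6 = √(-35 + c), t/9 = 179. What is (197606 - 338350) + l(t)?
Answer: -140744 + 12*√394 ≈ -1.4051e+5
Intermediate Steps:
t = 1611 (t = 9*179 = 1611)
l(c) = 6*√(-35 + c)
(197606 - 338350) + l(t) = (197606 - 338350) + 6*√(-35 + 1611) = -140744 + 6*√1576 = -140744 + 6*(2*√394) = -140744 + 12*√394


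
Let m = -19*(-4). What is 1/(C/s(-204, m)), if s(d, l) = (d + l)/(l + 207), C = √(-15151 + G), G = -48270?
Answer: 128*I*√63421/17948143 ≈ 0.001796*I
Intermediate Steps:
C = I*√63421 (C = √(-15151 - 48270) = √(-63421) = I*√63421 ≈ 251.84*I)
m = 76
s(d, l) = (d + l)/(207 + l)
1/(C/s(-204, m)) = 1/((I*√63421)/(((-204 + 76)/(207 + 76)))) = 1/((I*√63421)/((-128/283))) = 1/((I*√63421)/(((1/283)*(-128)))) = 1/((I*√63421)/(-128/283)) = 1/((I*√63421)*(-283/128)) = 1/(-283*I*√63421/128) = 128*I*√63421/17948143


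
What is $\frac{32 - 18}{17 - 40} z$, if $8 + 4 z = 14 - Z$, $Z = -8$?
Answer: $- \frac{49}{23} \approx -2.1304$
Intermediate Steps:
$z = \frac{7}{2}$ ($z = -2 + \frac{14 - -8}{4} = -2 + \frac{14 + 8}{4} = -2 + \frac{1}{4} \cdot 22 = -2 + \frac{11}{2} = \frac{7}{2} \approx 3.5$)
$\frac{32 - 18}{17 - 40} z = \frac{32 - 18}{17 - 40} \cdot \frac{7}{2} = \frac{14}{-23} \cdot \frac{7}{2} = 14 \left(- \frac{1}{23}\right) \frac{7}{2} = \left(- \frac{14}{23}\right) \frac{7}{2} = - \frac{49}{23}$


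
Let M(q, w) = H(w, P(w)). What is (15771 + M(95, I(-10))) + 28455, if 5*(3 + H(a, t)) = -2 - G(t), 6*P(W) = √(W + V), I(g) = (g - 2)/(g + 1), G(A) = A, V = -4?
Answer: 221113/5 - I*√6/45 ≈ 44223.0 - 0.054433*I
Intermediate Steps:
I(g) = (-2 + g)/(1 + g)
P(W) = √(-4 + W)/6 (P(W) = √(W - 4)/6 = √(-4 + W)/6)
H(a, t) = -17/5 - t/5 (H(a, t) = -3 + (-2 - t)/5 = -3 + (-⅖ - t/5) = -17/5 - t/5)
M(q, w) = -17/5 - √(-4 + w)/30
(15771 + M(95, I(-10))) + 28455 = (15771 + (-17/5 - √(-4 + (-2 - 10)/(1 - 10))/30)) + 28455 = (15771 + (-17/5 - √(-4 - 12/(-9))/30)) + 28455 = (15771 + (-17/5 - √(-4 - ⅑*(-12))/30)) + 28455 = (15771 + (-17/5 - √(-4 + 4/3)/30)) + 28455 = (15771 + (-17/5 - I*√6/45)) + 28455 = (78838/5 - I*√6/45) + 28455 = 221113/5 - I*√6/45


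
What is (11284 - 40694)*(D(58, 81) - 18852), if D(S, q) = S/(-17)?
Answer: 554537660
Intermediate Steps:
D(S, q) = -S/17 (D(S, q) = S*(-1/17) = -S/17)
(11284 - 40694)*(D(58, 81) - 18852) = (11284 - 40694)*(-1/17*58 - 18852) = -29410*(-58/17 - 18852) = -29410*(-320542/17) = 554537660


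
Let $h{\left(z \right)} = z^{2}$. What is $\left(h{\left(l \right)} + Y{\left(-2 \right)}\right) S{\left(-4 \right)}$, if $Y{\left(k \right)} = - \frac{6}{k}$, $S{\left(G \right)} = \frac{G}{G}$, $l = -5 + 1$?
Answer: $19$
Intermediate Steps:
$l = -4$
$S{\left(G \right)} = 1$
$\left(h{\left(l \right)} + Y{\left(-2 \right)}\right) S{\left(-4 \right)} = \left(\left(-4\right)^{2} - \frac{6}{-2}\right) 1 = \left(16 - -3\right) 1 = \left(16 + 3\right) 1 = 19 \cdot 1 = 19$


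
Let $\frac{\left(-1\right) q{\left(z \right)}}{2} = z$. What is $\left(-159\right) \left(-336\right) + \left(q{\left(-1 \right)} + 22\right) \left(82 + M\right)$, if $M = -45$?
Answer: $54312$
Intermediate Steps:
$q{\left(z \right)} = - 2 z$
$\left(-159\right) \left(-336\right) + \left(q{\left(-1 \right)} + 22\right) \left(82 + M\right) = \left(-159\right) \left(-336\right) + \left(\left(-2\right) \left(-1\right) + 22\right) \left(82 - 45\right) = 53424 + \left(2 + 22\right) 37 = 53424 + 24 \cdot 37 = 53424 + 888 = 54312$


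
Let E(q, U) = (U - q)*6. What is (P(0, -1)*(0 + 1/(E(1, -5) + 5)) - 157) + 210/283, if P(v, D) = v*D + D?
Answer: -1370568/8773 ≈ -156.23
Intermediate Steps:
E(q, U) = -6*q + 6*U
P(v, D) = D + D*v (P(v, D) = D*v + D = D + D*v)
(P(0, -1)*(0 + 1/(E(1, -5) + 5)) - 157) + 210/283 = ((-(1 + 0))*(0 + 1/((-6*1 + 6*(-5)) + 5)) - 157) + 210/283 = ((-1*1)*(0 + 1/((-6 - 30) + 5)) - 157) + 210*(1/283) = (-(0 + 1/(-36 + 5)) - 157) + 210/283 = (-(0 + 1/(-31)) - 157) + 210/283 = (-(0 - 1/31) - 157) + 210/283 = (-1*(-1/31) - 157) + 210/283 = (1/31 - 157) + 210/283 = -4866/31 + 210/283 = -1370568/8773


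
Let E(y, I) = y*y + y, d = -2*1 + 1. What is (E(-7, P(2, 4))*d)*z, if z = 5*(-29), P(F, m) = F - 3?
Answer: 6090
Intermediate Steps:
P(F, m) = -3 + F
d = -1 (d = -2 + 1 = -1)
E(y, I) = y + y**2 (E(y, I) = y**2 + y = y + y**2)
z = -145
(E(-7, P(2, 4))*d)*z = (-7*(1 - 7)*(-1))*(-145) = (-7*(-6)*(-1))*(-145) = (42*(-1))*(-145) = -42*(-145) = 6090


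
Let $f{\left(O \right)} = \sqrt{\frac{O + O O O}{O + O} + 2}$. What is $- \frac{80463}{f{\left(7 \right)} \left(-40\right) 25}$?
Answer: $\frac{26821 \sqrt{3}}{3000} \approx 15.485$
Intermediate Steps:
$f{\left(O \right)} = \sqrt{2 + \frac{O + O^{3}}{2 O}}$ ($f{\left(O \right)} = \sqrt{\frac{O + O^{2} O}{2 O} + 2} = \sqrt{\left(O + O^{3}\right) \frac{1}{2 O} + 2} = \sqrt{\frac{O + O^{3}}{2 O} + 2} = \sqrt{2 + \frac{O + O^{3}}{2 O}}$)
$- \frac{80463}{f{\left(7 \right)} \left(-40\right) 25} = - \frac{80463}{\frac{\sqrt{10 + 2 \cdot 7^{2}}}{2} \left(-40\right) 25} = - \frac{80463}{\frac{\sqrt{10 + 2 \cdot 49}}{2} \left(-40\right) 25} = - \frac{80463}{\frac{\sqrt{10 + 98}}{2} \left(-40\right) 25} = - \frac{80463}{\frac{\sqrt{108}}{2} \left(-40\right) 25} = - \frac{80463}{\frac{6 \sqrt{3}}{2} \left(-40\right) 25} = - \frac{80463}{3 \sqrt{3} \left(-40\right) 25} = - \frac{80463}{- 120 \sqrt{3} \cdot 25} = - \frac{80463}{\left(-3000\right) \sqrt{3}} = - 80463 \left(- \frac{\sqrt{3}}{9000}\right) = \frac{26821 \sqrt{3}}{3000}$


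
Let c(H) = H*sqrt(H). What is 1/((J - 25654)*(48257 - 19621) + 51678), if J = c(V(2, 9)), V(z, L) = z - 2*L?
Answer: -367288133/269802824687227186 + 458176*I/134901412343613593 ≈ -1.3613e-9 + 3.3964e-12*I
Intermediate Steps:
c(H) = H**(3/2)
J = -64*I (J = (2 - 2*9)**(3/2) = (2 - 18)**(3/2) = (-16)**(3/2) = -64*I ≈ -64.0*I)
1/((J - 25654)*(48257 - 19621) + 51678) = 1/((-64*I - 25654)*(48257 - 19621) + 51678) = 1/((-25654 - 64*I)*28636 + 51678) = 1/((-734627944 - 1832704*I) + 51678) = 1/(-734576266 - 1832704*I) = (-734576266 + 1832704*I)/539605649374454372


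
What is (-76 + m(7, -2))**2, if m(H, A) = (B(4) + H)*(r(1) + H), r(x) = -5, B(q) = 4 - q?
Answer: 3844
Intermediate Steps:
m(H, A) = H*(-5 + H) (m(H, A) = ((4 - 1*4) + H)*(-5 + H) = ((4 - 4) + H)*(-5 + H) = (0 + H)*(-5 + H) = H*(-5 + H))
(-76 + m(7, -2))**2 = (-76 + 7*(-5 + 7))**2 = (-76 + 7*2)**2 = (-76 + 14)**2 = (-62)**2 = 3844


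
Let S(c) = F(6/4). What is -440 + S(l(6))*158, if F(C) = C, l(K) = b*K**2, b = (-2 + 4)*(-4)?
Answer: -203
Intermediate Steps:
b = -8 (b = 2*(-4) = -8)
l(K) = -8*K**2
S(c) = 3/2 (S(c) = 6/4 = 6*(1/4) = 3/2)
-440 + S(l(6))*158 = -440 + (3/2)*158 = -440 + 237 = -203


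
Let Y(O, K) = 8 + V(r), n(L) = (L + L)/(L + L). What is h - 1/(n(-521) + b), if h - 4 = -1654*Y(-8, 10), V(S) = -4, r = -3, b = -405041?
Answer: -2678124479/405040 ≈ -6612.0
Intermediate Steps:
n(L) = 1 (n(L) = (2*L)/((2*L)) = (2*L)*(1/(2*L)) = 1)
Y(O, K) = 4 (Y(O, K) = 8 - 4 = 4)
h = -6612 (h = 4 - 1654*4 = 4 - 6616 = -6612)
h - 1/(n(-521) + b) = -6612 - 1/(1 - 405041) = -6612 - 1/(-405040) = -6612 - 1*(-1/405040) = -6612 + 1/405040 = -2678124479/405040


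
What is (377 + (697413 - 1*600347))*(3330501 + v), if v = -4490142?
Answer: -112998897963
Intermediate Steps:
(377 + (697413 - 1*600347))*(3330501 + v) = (377 + (697413 - 1*600347))*(3330501 - 4490142) = (377 + (697413 - 600347))*(-1159641) = (377 + 97066)*(-1159641) = 97443*(-1159641) = -112998897963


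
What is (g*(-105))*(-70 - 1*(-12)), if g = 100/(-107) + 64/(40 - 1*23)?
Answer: 31351320/1819 ≈ 17235.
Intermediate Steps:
g = 5148/1819 (g = 100*(-1/107) + 64/(40 - 23) = -100/107 + 64/17 = 5148/1819 ≈ 2.8301)
(g*(-105))*(-70 - 1*(-12)) = ((5148/1819)*(-105))*(-70 - 1*(-12)) = -540540*(-70 + 12)/1819 = -540540/1819*(-58) = 31351320/1819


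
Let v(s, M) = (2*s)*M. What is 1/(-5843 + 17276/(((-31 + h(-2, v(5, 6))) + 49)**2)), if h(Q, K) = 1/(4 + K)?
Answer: -1329409/7696974291 ≈ -0.00017272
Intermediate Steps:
v(s, M) = 2*M*s
1/(-5843 + 17276/(((-31 + h(-2, v(5, 6))) + 49)**2)) = 1/(-5843 + 17276/(((-31 + 1/(4 + 2*6*5)) + 49)**2)) = 1/(-5843 + 17276/(((-31 + 1/(4 + 60)) + 49)**2)) = 1/(-5843 + 17276/(((-31 + 1/64) + 49)**2)) = 1/(-5843 + 17276/((-1983/64 + 49)**2)) = 1/(-5843 + 17276/((1153/64)**2)) = 1/(-5843 + 17276/(1329409/4096)) = 1/(-5843 + 17276*(4096/1329409)) = 1/(-5843 + 70762496/1329409) = 1/(-7696974291/1329409) = -1329409/7696974291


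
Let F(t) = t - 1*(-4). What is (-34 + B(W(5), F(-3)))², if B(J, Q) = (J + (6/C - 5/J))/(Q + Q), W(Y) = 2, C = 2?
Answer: 17161/16 ≈ 1072.6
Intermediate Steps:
F(t) = 4 + t (F(t) = t + 4 = 4 + t)
B(J, Q) = (3 + J - 5/J)/(2*Q) (B(J, Q) = (J + (6/2 - 5/J))/(Q + Q) = (J + (6*(½) - 5/J))/((2*Q)) = (J + (3 - 5/J))*(1/(2*Q)) = (3 + J - 5/J)*(1/(2*Q)) = (3 + J - 5/J)/(2*Q))
(-34 + B(W(5), F(-3)))² = (-34 + (½)*(-5 + 2*(3 + 2))/(2*(4 - 3)))² = (-34 + (½)*(½)*(-5 + 2*5)/1)² = (-34 + (½)*(½)*1*(-5 + 10))² = (-34 + (½)*(½)*1*5)² = (-34 + 5/4)² = (-131/4)² = 17161/16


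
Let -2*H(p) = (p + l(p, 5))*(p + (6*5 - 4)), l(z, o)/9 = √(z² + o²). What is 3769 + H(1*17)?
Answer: 6807/2 - 387*√314/2 ≈ -25.329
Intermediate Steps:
l(z, o) = 9*√(o² + z²) (l(z, o) = 9*√(z² + o²) = 9*√(o² + z²))
H(p) = -(26 + p)*(p + 9*√(25 + p²))/2 (H(p) = -(p + 9*√(5² + p²))*(p + (6*5 - 4))/2 = -(p + 9*√(25 + p²))*(p + (30 - 4))/2 = -(p + 9*√(25 + p²))*(p + 26)/2 = -(p + 9*√(25 + p²))*(26 + p)/2 = -(26 + p)*(p + 9*√(25 + p²))/2)
3769 + H(1*17) = 3769 + (-117*√(25 + (1*17)²) - 13*17 - (1*17)²/2 - 9*1*17*√(25 + (1*17)²)/2) = 3769 + (-117*√(25 + 17²) - 13*17 - ½*17² - 9/2*17*√(25 + 17²)) = 3769 + (-117*√(25 + 289) - 221 - ½*289 - 9/2*17*√(25 + 289)) = 3769 + (-117*√314 - 221 - 289/2 - 9/2*17*√314) = 3769 + (-117*√314 - 221 - 289/2 - 153*√314/2) = 3769 + (-731/2 - 387*√314/2) = 6807/2 - 387*√314/2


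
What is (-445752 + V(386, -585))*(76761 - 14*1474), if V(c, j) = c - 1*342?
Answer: -25015361500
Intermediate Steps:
V(c, j) = -342 + c (V(c, j) = c - 342 = -342 + c)
(-445752 + V(386, -585))*(76761 - 14*1474) = (-445752 + (-342 + 386))*(76761 - 14*1474) = (-445752 + 44)*(76761 - 20636) = -445708*56125 = -25015361500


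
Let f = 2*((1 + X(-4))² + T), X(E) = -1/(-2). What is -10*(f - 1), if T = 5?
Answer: -135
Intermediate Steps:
X(E) = ½ (X(E) = -1*(-½) = ½)
f = 29/2 (f = 2*((1 + ½)² + 5) = 2*((3/2)² + 5) = 2*(9/4 + 5) = 2*(29/4) = 29/2 ≈ 14.500)
-10*(f - 1) = -10*(29/2 - 1) = -10*27/2 = -135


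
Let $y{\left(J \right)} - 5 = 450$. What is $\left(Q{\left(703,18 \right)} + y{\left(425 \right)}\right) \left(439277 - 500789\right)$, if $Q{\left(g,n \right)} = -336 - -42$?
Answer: $-9903432$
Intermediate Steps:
$Q{\left(g,n \right)} = -294$ ($Q{\left(g,n \right)} = -336 + 42 = -294$)
$y{\left(J \right)} = 455$ ($y{\left(J \right)} = 5 + 450 = 455$)
$\left(Q{\left(703,18 \right)} + y{\left(425 \right)}\right) \left(439277 - 500789\right) = \left(-294 + 455\right) \left(439277 - 500789\right) = 161 \left(-61512\right) = -9903432$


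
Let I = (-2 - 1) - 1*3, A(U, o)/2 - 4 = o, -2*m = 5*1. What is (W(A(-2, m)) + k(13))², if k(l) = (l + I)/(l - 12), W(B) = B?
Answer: 100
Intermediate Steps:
m = -5/2 ≈ -2.5000
A(U, o) = 8 + 2*o
I = -6 (I = -3 - 3 = -6)
k(l) = (-6 + l)/(-12 + l) (k(l) = (l - 6)/(l - 12) = (-6 + l)/(-12 + l))
(W(A(-2, m)) + k(13))² = ((8 + 2*(-5/2)) + (-6 + 13)/(-12 + 13))² = ((8 - 5) + 7/1)² = (3 + 1*7)² = (3 + 7)² = 10² = 100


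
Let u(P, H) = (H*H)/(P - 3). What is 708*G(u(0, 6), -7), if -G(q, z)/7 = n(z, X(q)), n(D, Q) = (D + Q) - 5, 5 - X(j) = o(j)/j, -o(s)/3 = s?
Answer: 19824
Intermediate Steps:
o(s) = -3*s
u(P, H) = H**2/(-3 + P)
X(j) = 8 (X(j) = 5 - (-3*j)/j = 5 - 1*(-3) = 5 + 3 = 8)
n(D, Q) = -5 + D + Q
G(q, z) = -21 - 7*z (G(q, z) = -7*(-5 + z + 8) = -7*(3 + z) = -21 - 7*z)
708*G(u(0, 6), -7) = 708*(-21 - 7*(-7)) = 708*(-21 + 49) = 708*28 = 19824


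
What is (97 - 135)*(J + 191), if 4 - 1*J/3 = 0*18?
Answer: -7714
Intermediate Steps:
J = 12 (J = 12 - 0*18 = 12 - 3*0 = 12 + 0 = 12)
(97 - 135)*(J + 191) = (97 - 135)*(12 + 191) = -38*203 = -7714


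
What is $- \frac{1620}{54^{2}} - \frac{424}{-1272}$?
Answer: $- \frac{2}{9} \approx -0.22222$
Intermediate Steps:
$- \frac{1620}{54^{2}} - \frac{424}{-1272} = - \frac{1620}{2916} - - \frac{1}{3} = \left(-1620\right) \frac{1}{2916} + \frac{1}{3} = - \frac{5}{9} + \frac{1}{3} = - \frac{2}{9}$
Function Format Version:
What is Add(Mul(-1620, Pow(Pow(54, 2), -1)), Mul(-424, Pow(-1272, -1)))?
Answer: Rational(-2, 9) ≈ -0.22222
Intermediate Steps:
Add(Mul(-1620, Pow(Pow(54, 2), -1)), Mul(-424, Pow(-1272, -1))) = Add(Mul(-1620, Pow(2916, -1)), Mul(-424, Rational(-1, 1272))) = Add(Mul(-1620, Rational(1, 2916)), Rational(1, 3)) = Add(Rational(-5, 9), Rational(1, 3)) = Rational(-2, 9)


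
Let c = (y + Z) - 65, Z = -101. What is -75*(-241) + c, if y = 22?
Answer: 17931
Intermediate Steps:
c = -144 (c = (22 - 101) - 65 = -79 - 65 = -144)
-75*(-241) + c = -75*(-241) - 144 = 18075 - 144 = 17931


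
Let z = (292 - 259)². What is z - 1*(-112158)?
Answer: 113247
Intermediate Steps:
z = 1089 (z = 33² = 1089)
z - 1*(-112158) = 1089 - 1*(-112158) = 1089 + 112158 = 113247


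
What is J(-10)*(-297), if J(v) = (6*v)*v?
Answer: -178200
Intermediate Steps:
J(v) = 6*v²
J(-10)*(-297) = (6*(-10)²)*(-297) = (6*100)*(-297) = 600*(-297) = -178200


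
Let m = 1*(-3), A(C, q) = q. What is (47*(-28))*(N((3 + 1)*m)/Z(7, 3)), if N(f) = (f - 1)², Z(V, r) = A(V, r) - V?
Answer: 55601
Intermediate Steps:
m = -3
Z(V, r) = r - V
N(f) = (-1 + f)²
(47*(-28))*(N((3 + 1)*m)/Z(7, 3)) = (47*(-28))*((-1 + (3 + 1)*(-3))²/(3 - 1*7)) = -1316*(-1 + 4*(-3))²/(3 - 7) = -1316*(-1 - 12)²/(-4) = -1316*(-13)²*(-1)/4 = -222404*(-1)/4 = -1316*(-169/4) = 55601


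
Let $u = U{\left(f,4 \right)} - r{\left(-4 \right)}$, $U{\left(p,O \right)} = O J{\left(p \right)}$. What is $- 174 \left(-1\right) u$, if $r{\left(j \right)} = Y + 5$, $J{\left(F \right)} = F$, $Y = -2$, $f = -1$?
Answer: $-1218$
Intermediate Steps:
$r{\left(j \right)} = 3$ ($r{\left(j \right)} = -2 + 5 = 3$)
$U{\left(p,O \right)} = O p$
$u = -7$ ($u = 4 \left(-1\right) - 3 = -4 - 3 = -7$)
$- 174 \left(-1\right) u = - 174 \left(-1\right) \left(-7\right) = - \left(-174\right) \left(-7\right) = \left(-1\right) 1218 = -1218$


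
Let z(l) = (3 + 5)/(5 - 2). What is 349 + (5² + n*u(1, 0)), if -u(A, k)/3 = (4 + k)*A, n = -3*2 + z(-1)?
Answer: 414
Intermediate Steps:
z(l) = 8/3
n = -10/3 (n = -3*2 + 8/3 = -6 + 8/3 = -10/3 ≈ -3.3333)
u(A, k) = -3*A*(4 + k) (u(A, k) = -3*(4 + k)*A = -3*A*(4 + k))
349 + (5² + n*u(1, 0)) = 349 + (5² - (-10)*(4 + 0)) = 349 + (25 - (-10)*4) = 349 + (25 - 10/3*(-12)) = 349 + (25 + 40) = 349 + 65 = 414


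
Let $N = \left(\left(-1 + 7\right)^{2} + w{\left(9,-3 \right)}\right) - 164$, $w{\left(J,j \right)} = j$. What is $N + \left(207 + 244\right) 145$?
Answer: $65264$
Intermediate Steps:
$N = -131$ ($N = \left(\left(-1 + 7\right)^{2} - 3\right) - 164 = \left(6^{2} - 3\right) - 164 = \left(36 - 3\right) - 164 = 33 - 164 = -131$)
$N + \left(207 + 244\right) 145 = -131 + \left(207 + 244\right) 145 = -131 + 451 \cdot 145 = -131 + 65395 = 65264$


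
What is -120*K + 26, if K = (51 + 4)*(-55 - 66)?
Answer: 798626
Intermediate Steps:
K = -6655 (K = 55*(-121) = -6655)
-120*K + 26 = -120*(-6655) + 26 = 798600 + 26 = 798626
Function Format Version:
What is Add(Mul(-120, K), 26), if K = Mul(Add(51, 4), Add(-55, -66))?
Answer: 798626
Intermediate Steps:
K = -6655 (K = Mul(55, -121) = -6655)
Add(Mul(-120, K), 26) = Add(Mul(-120, -6655), 26) = Add(798600, 26) = 798626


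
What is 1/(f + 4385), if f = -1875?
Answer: 1/2510 ≈ 0.00039841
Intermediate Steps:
1/(f + 4385) = 1/(-1875 + 4385) = 1/2510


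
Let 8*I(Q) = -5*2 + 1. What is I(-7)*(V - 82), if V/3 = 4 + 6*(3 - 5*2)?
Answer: 441/2 ≈ 220.50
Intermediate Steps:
I(Q) = -9/8 (I(Q) = (-5*2 + 1)/8 = (-10 + 1)/8 = (1/8)*(-9) = -9/8)
V = -114 (V = 3*(4 + 6*(3 - 5*2)) = 3*(4 + 6*(3 - 10)) = 3*(4 + 6*(-7)) = 3*(4 - 42) = 3*(-38) = -114)
I(-7)*(V - 82) = -9*(-114 - 82)/8 = -9/8*(-196) = 441/2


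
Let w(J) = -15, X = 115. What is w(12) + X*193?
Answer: 22180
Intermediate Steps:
w(12) + X*193 = -15 + 115*193 = -15 + 22195 = 22180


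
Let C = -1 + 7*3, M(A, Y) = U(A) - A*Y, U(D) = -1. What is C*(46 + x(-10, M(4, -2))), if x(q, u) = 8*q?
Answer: -680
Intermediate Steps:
M(A, Y) = -1 - A*Y
C = 20 (C = -1 + 21 = 20)
C*(46 + x(-10, M(4, -2))) = 20*(46 + 8*(-10)) = 20*(46 - 80) = 20*(-34) = -680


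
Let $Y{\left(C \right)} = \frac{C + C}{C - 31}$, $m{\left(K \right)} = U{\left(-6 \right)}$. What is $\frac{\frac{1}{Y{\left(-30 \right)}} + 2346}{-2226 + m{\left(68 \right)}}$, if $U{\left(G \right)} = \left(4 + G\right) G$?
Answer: $- \frac{140821}{132840} \approx -1.0601$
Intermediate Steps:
$U{\left(G \right)} = G \left(4 + G\right)$
$m{\left(K \right)} = 12$ ($m{\left(K \right)} = - 6 \left(4 - 6\right) = \left(-6\right) \left(-2\right) = 12$)
$Y{\left(C \right)} = \frac{2 C}{-31 + C}$
$\frac{\frac{1}{Y{\left(-30 \right)}} + 2346}{-2226 + m{\left(68 \right)}} = \frac{\frac{1}{2 \left(-30\right) \frac{1}{-31 - 30}} + 2346}{-2226 + 12} = \frac{\frac{1}{2 \left(-30\right) \frac{1}{-61}} + 2346}{-2214} = \left(\frac{1}{2 \left(-30\right) \left(- \frac{1}{61}\right)} + 2346\right) \left(- \frac{1}{2214}\right) = \left(\frac{1}{\frac{60}{61}} + 2346\right) \left(- \frac{1}{2214}\right) = \left(\frac{61}{60} + 2346\right) \left(- \frac{1}{2214}\right) = \frac{140821}{60} \left(- \frac{1}{2214}\right) = - \frac{140821}{132840}$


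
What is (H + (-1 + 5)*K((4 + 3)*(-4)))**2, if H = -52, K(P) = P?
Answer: 26896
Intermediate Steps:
(H + (-1 + 5)*K((4 + 3)*(-4)))**2 = (-52 + (-1 + 5)*((4 + 3)*(-4)))**2 = (-52 + 4*(7*(-4)))**2 = (-52 + 4*(-28))**2 = (-52 - 112)**2 = (-164)**2 = 26896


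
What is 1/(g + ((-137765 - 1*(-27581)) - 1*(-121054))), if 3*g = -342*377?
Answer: -1/32108 ≈ -3.1145e-5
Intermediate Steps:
g = -42978 (g = (-342*377)/3 = (⅓)*(-128934) = -42978)
1/(g + ((-137765 - 1*(-27581)) - 1*(-121054))) = 1/(-42978 + ((-137765 - 1*(-27581)) - 1*(-121054))) = 1/(-42978 + ((-137765 + 27581) + 121054)) = 1/(-42978 + (-110184 + 121054)) = 1/(-42978 + 10870) = 1/(-32108) = -1/32108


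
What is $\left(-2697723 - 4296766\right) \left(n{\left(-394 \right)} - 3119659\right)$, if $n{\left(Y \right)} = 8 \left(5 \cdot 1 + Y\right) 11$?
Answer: $22059855906699$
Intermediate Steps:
$n{\left(Y \right)} = 440 + 88 Y$ ($n{\left(Y \right)} = 8 \left(5 + Y\right) 11 = \left(40 + 8 Y\right) 11 = 440 + 88 Y$)
$\left(-2697723 - 4296766\right) \left(n{\left(-394 \right)} - 3119659\right) = \left(-2697723 - 4296766\right) \left(\left(440 + 88 \left(-394\right)\right) - 3119659\right) = - 6994489 \left(\left(440 - 34672\right) - 3119659\right) = - 6994489 \left(-34232 - 3119659\right) = \left(-6994489\right) \left(-3153891\right) = 22059855906699$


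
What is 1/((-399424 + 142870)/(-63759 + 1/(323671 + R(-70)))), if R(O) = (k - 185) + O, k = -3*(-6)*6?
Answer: 20627566715/83001376296 ≈ 0.24852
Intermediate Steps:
k = 108 (k = 18*6 = 108)
R(O) = -77 + O (R(O) = (108 - 185) + O = -77 + O)
1/((-399424 + 142870)/(-63759 + 1/(323671 + R(-70)))) = 1/((-399424 + 142870)/(-63759 + 1/(323671 + (-77 - 70)))) = 1/(-256554/(-63759 + 1/(323671 - 147))) = 1/(-256554/(-63759 + 1/323524)) = 1/(-256554/(-20627566715/323524)) = 1/(-256554*(-323524/20627566715)) = 1/(83001376296/20627566715) = 20627566715/83001376296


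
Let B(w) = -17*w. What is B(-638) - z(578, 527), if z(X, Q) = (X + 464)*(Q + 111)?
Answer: -653950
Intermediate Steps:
z(X, Q) = (111 + Q)*(464 + X) (z(X, Q) = (464 + X)*(111 + Q) = (111 + Q)*(464 + X))
B(-638) - z(578, 527) = -17*(-638) - (51504 + 111*578 + 464*527 + 527*578) = 10846 - (51504 + 64158 + 244528 + 304606) = 10846 - 1*664796 = 10846 - 664796 = -653950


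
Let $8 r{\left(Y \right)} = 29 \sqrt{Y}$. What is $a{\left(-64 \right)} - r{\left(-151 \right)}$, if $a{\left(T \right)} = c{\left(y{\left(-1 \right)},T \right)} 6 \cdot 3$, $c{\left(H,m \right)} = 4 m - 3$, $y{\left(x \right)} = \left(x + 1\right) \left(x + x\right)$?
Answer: $-4662 - \frac{29 i \sqrt{151}}{8} \approx -4662.0 - 44.545 i$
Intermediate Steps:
$y{\left(x \right)} = 2 x \left(1 + x\right)$ ($y{\left(x \right)} = \left(1 + x\right) 2 x = 2 x \left(1 + x\right)$)
$c{\left(H,m \right)} = -3 + 4 m$
$a{\left(T \right)} = -54 + 72 T$ ($a{\left(T \right)} = \left(-3 + 4 T\right) 6 \cdot 3 = \left(-18 + 24 T\right) 3 = -54 + 72 T$)
$r{\left(Y \right)} = \frac{29 \sqrt{Y}}{8}$
$a{\left(-64 \right)} - r{\left(-151 \right)} = \left(-54 + 72 \left(-64\right)\right) - \frac{29 \sqrt{-151}}{8} = \left(-54 - 4608\right) - \frac{29 i \sqrt{151}}{8} = -4662 - \frac{29 i \sqrt{151}}{8}$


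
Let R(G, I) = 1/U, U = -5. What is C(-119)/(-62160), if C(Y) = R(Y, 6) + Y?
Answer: 149/77700 ≈ 0.0019176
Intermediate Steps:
R(G, I) = -1/5 (R(G, I) = 1/(-5) = -1/5)
C(Y) = -1/5 + Y
C(-119)/(-62160) = (-1/5 - 119)/(-62160) = -596/5*(-1/62160) = 149/77700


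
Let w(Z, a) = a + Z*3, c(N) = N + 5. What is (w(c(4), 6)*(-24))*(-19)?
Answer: 15048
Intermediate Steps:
c(N) = 5 + N
w(Z, a) = a + 3*Z
(w(c(4), 6)*(-24))*(-19) = ((6 + 3*(5 + 4))*(-24))*(-19) = ((6 + 3*9)*(-24))*(-19) = ((6 + 27)*(-24))*(-19) = (33*(-24))*(-19) = -792*(-19) = 15048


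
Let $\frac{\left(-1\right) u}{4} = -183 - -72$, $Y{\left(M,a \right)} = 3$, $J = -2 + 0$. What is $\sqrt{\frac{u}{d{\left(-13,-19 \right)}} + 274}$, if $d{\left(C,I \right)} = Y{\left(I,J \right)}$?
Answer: $\sqrt{422} \approx 20.543$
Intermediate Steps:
$J = -2$
$d{\left(C,I \right)} = 3$
$u = 444$ ($u = - 4 \left(-183 - -72\right) = - 4 \left(-183 + 72\right) = \left(-4\right) \left(-111\right) = 444$)
$\sqrt{\frac{u}{d{\left(-13,-19 \right)}} + 274} = \sqrt{\frac{444}{3} + 274} = \sqrt{444 \cdot \frac{1}{3} + 274} = \sqrt{148 + 274} = \sqrt{422}$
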